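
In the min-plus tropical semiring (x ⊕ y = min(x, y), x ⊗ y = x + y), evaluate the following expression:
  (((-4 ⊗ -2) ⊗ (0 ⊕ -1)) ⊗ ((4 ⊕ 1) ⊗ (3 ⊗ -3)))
(((-4 ⊗ -2) ⊗ (0 ⊕ -1)) ⊗ ((4 ⊕ 1) ⊗ (3 ⊗ -3))) = -6

Expand innermost to outermost. Recall ⊕ takes the minimum of its arguments and ⊗ takes their sum. Working out the expression (((-4 ⊗ -2) ⊗ (0 ⊕ -1)) ⊗ ((4 ⊕ 1) ⊗ (3 ⊗ -3))) gives -6.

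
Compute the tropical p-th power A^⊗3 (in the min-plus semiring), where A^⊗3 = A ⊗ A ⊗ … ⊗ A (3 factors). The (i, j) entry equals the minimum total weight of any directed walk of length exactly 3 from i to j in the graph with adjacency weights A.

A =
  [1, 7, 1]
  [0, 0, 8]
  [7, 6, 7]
A^⊗3 =
  [3, 7, 3]
  [0, 0, 1]
  [6, 6, 7]

Each entry (A^⊗3)_ij equals the minimum over all length-3 walks i = v_0 → v_1 → … → v_3 = j of Σ_t A[v_t][v_{t+1}]. For example, for (i, j) = (0, 2) we minimise over 9 possible intermediate vertex sequences; the minimum is 3, attained along the walk 0 → 0 → 0 → 2.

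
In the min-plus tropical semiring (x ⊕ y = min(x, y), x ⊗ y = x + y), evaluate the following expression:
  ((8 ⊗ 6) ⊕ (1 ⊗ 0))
((8 ⊗ 6) ⊕ (1 ⊗ 0)) = 1

Expand innermost to outermost. Recall ⊕ takes the minimum of its arguments and ⊗ takes their sum. Working out the expression ((8 ⊗ 6) ⊕ (1 ⊗ 0)) gives 1.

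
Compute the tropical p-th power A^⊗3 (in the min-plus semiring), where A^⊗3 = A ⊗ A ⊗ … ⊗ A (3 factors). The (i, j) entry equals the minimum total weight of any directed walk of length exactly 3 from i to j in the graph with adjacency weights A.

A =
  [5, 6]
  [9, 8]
A^⊗3 =
  [15, 16]
  [19, 20]

Each entry (A^⊗3)_ij equals the minimum over all length-3 walks i = v_0 → v_1 → … → v_3 = j of Σ_t A[v_t][v_{t+1}]. For example, for (i, j) = (0, 1) we minimise over 4 possible intermediate vertex sequences; the minimum is 16, attained along the walk 0 → 0 → 0 → 1.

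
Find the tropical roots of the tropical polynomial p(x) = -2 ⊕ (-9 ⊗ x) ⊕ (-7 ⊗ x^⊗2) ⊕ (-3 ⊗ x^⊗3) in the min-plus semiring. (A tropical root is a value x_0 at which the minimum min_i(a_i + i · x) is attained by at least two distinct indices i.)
Roots: {-4, -2, 7}

Each tropical root is a break point of the lower envelope of the lines y = a_i + i · x (there are 4 lines, with slopes 0, 1, ..., 3). Only the lines that attain the minimum somewhere contribute to roots; other lines are dominated. Here the surviving (envelope) indices are i = 3, i = 2, i = 1, i = 0.
Intersections between consecutive envelope lines give the roots: for adjacent envelope indices i < j the intersection is x = (a_i − a_j) / (j − i). Reading off the sorted break points: {-4, -2, 7}.
Verification: at each break x_0, at least two indices attain the minimum of min_i(a_i + i · x_0).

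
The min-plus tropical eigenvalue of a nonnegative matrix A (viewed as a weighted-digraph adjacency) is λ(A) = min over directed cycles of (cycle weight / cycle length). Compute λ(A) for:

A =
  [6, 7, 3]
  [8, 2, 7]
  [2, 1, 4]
λ(A) = 2

Enumerate directed cycles and compute their means (weight / length). Sample:
  cycle 0 → 0: weight = 6, length = 1, mean = 6/1 ≈ 6.000
  cycle 1 → 1: weight = 2, length = 1, mean = 2/1 ≈ 2.000
  cycle 2 → 2: weight = 4, length = 1, mean = 4/1 ≈ 4.000
  cycle 0 → 1 → 0: weight = 15, length = 2, mean = 15/2 ≈ 7.500
  cycle 0 → 2 → 0: weight = 5, length = 2, mean = 5/2 ≈ 2.500
  cycle 1 → 0 → 1: weight = 15, length = 2, mean = 15/2 ≈ 7.500
Minimum mean = 2.000, attained e.g. along the cycle 1 → 1 with weight 2 and length 1. So λ(A) = 2/1 = 2.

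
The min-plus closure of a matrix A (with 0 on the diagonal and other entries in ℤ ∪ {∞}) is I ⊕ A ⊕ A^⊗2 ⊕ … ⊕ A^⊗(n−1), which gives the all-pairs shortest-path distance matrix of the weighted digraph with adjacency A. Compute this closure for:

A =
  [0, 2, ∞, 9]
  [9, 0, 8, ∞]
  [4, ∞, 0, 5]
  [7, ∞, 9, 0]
Closure =
  [0, 2, 10, 9]
  [9, 0, 8, 13]
  [4, 6, 0, 5]
  [7, 9, 9, 0]

This is the Floyd-Warshall all-pairs shortest-path computation. For each intermediate vertex k = 0, 1, …, 3, update dist[i][j] ← min(dist[i][j], dist[i][k] + dist[k][j]). The final matrix gives, for each (i, j), the minimum total weight of any directed path from i to j (possibly empty when i = j).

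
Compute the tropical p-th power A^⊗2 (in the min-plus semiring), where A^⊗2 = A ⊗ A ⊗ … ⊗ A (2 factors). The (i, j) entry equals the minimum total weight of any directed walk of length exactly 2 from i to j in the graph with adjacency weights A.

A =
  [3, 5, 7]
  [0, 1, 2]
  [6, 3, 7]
A^⊗2 =
  [5, 6, 7]
  [1, 2, 3]
  [3, 4, 5]

Each entry (A^⊗2)_ij equals the minimum over all length-2 walks i = v_0 → v_1 → … → v_2 = j of Σ_t A[v_t][v_{t+1}]. For example, for (i, j) = (0, 2) we minimise over 3 possible intermediate vertex sequences; the minimum is 7, attained along the walk 0 → 1 → 2.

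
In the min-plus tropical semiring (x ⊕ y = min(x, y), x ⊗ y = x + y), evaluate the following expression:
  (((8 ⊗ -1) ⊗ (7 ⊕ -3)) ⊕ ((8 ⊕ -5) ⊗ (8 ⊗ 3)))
(((8 ⊗ -1) ⊗ (7 ⊕ -3)) ⊕ ((8 ⊕ -5) ⊗ (8 ⊗ 3))) = 4

Expand innermost to outermost. Recall ⊕ takes the minimum of its arguments and ⊗ takes their sum. Working out the expression (((8 ⊗ -1) ⊗ (7 ⊕ -3)) ⊕ ((8 ⊕ -5) ⊗ (8 ⊗ 3))) gives 4.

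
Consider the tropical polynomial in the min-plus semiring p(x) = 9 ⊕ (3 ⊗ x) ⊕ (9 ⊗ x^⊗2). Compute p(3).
p(3) = 6

A tropical monomial a ⊗ x^⊗i evaluates to a + i · x. Evaluating each term at x = 3:
  Term 0 contributes 9 + 0 · 3 = 9
  Term 1 contributes 3 + 1 · 3 = 6
  Term 2 contributes 9 + 2 · 3 = 15
p(3) = ⊕ of these = min[9, 6, 15] = 6.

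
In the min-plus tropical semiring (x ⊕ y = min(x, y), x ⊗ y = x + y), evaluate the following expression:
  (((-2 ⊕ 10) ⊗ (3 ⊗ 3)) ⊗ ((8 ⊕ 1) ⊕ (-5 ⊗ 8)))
(((-2 ⊕ 10) ⊗ (3 ⊗ 3)) ⊗ ((8 ⊕ 1) ⊕ (-5 ⊗ 8))) = 5

Expand innermost to outermost. Recall ⊕ takes the minimum of its arguments and ⊗ takes their sum. Working out the expression (((-2 ⊕ 10) ⊗ (3 ⊗ 3)) ⊗ ((8 ⊕ 1) ⊕ (-5 ⊗ 8))) gives 5.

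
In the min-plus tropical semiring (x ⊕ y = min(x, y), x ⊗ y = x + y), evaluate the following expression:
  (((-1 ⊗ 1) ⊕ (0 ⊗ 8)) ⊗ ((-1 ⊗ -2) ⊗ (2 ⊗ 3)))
(((-1 ⊗ 1) ⊕ (0 ⊗ 8)) ⊗ ((-1 ⊗ -2) ⊗ (2 ⊗ 3))) = 2

Expand innermost to outermost. Recall ⊕ takes the minimum of its arguments and ⊗ takes their sum. Working out the expression (((-1 ⊗ 1) ⊕ (0 ⊗ 8)) ⊗ ((-1 ⊗ -2) ⊗ (2 ⊗ 3))) gives 2.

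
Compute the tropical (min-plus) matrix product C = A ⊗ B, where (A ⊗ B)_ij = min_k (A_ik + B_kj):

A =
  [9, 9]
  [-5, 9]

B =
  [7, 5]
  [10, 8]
A ⊗ B =
  [16, 14]
  [2, 0]

Apply the min-plus product entry-by-entry:
  C[0][0] = min over k of (A[0][0] + B[0][0] = 9 + 7 = 16, A[0][1] + B[1][0] = 9 + 10 = 19) = 16 (attained at k = 0)
  C[0][1] = min over k of (A[0][0] + B[0][1] = 9 + 5 = 14, A[0][1] + B[1][1] = 9 + 8 = 17) = 14 (attained at k = 0)
  C[1][0] = min over k of (A[1][0] + B[0][0] = -5 + 7 = 2, A[1][1] + B[1][0] = 9 + 10 = 19) = 2 (attained at k = 0)
  C[1][1] = min over k of (A[1][0] + B[0][1] = -5 + 5 = 0, A[1][1] + B[1][1] = 9 + 8 = 17) = 0 (attained at k = 0)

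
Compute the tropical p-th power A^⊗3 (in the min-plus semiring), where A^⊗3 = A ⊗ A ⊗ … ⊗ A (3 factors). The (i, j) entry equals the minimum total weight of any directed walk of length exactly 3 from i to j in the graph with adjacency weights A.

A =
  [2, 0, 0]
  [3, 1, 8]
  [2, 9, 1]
A^⊗3 =
  [3, 2, 2]
  [5, 3, 4]
  [4, 3, 3]

Each entry (A^⊗3)_ij equals the minimum over all length-3 walks i = v_0 → v_1 → … → v_3 = j of Σ_t A[v_t][v_{t+1}]. For example, for (i, j) = (0, 2) we minimise over 9 possible intermediate vertex sequences; the minimum is 2, attained along the walk 0 → 2 → 0 → 2.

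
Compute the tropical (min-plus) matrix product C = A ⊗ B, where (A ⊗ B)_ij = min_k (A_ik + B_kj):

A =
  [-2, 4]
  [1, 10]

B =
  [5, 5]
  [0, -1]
A ⊗ B =
  [3, 3]
  [6, 6]

Apply the min-plus product entry-by-entry:
  C[0][0] = min over k of (A[0][0] + B[0][0] = -2 + 5 = 3, A[0][1] + B[1][0] = 4 + 0 = 4) = 3 (attained at k = 0)
  C[0][1] = min over k of (A[0][0] + B[0][1] = -2 + 5 = 3, A[0][1] + B[1][1] = 4 + -1 = 3) = 3 (attained at k = 0)
  C[1][0] = min over k of (A[1][0] + B[0][0] = 1 + 5 = 6, A[1][1] + B[1][0] = 10 + 0 = 10) = 6 (attained at k = 0)
  C[1][1] = min over k of (A[1][0] + B[0][1] = 1 + 5 = 6, A[1][1] + B[1][1] = 10 + -1 = 9) = 6 (attained at k = 0)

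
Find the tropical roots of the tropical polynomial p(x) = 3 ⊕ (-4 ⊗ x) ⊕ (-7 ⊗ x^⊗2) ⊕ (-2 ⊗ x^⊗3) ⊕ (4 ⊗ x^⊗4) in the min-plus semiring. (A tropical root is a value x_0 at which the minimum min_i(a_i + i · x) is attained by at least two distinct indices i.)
Roots: {-6, -5, 3, 7}

Each tropical root is a break point of the lower envelope of the lines y = a_i + i · x (there are 5 lines, with slopes 0, 1, ..., 4). Only the lines that attain the minimum somewhere contribute to roots; other lines are dominated. Here the surviving (envelope) indices are i = 4, i = 3, i = 2, i = 1, i = 0.
Intersections between consecutive envelope lines give the roots: for adjacent envelope indices i < j the intersection is x = (a_i − a_j) / (j − i). Reading off the sorted break points: {-6, -5, 3, 7}.
Verification: at each break x_0, at least two indices attain the minimum of min_i(a_i + i · x_0).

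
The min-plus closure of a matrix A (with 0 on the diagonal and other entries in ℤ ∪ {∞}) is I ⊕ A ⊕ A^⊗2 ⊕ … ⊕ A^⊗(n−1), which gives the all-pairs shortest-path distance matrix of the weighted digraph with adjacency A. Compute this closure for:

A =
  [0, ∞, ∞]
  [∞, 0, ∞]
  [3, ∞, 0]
Closure =
  [0, ∞, ∞]
  [∞, 0, ∞]
  [3, ∞, 0]

This is the Floyd-Warshall all-pairs shortest-path computation. For each intermediate vertex k = 0, 1, …, 2, update dist[i][j] ← min(dist[i][j], dist[i][k] + dist[k][j]). The final matrix gives, for each (i, j), the minimum total weight of any directed path from i to j (possibly empty when i = j).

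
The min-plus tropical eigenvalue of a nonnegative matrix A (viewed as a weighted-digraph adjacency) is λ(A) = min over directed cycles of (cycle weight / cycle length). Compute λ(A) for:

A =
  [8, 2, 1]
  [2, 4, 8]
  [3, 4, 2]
λ(A) = 2

Enumerate directed cycles and compute their means (weight / length). Sample:
  cycle 0 → 0: weight = 8, length = 1, mean = 8/1 ≈ 8.000
  cycle 1 → 1: weight = 4, length = 1, mean = 4/1 ≈ 4.000
  cycle 2 → 2: weight = 2, length = 1, mean = 2/1 ≈ 2.000
  cycle 0 → 1 → 0: weight = 4, length = 2, mean = 4/2 ≈ 2.000
  cycle 0 → 2 → 0: weight = 4, length = 2, mean = 4/2 ≈ 2.000
  cycle 1 → 0 → 1: weight = 4, length = 2, mean = 4/2 ≈ 2.000
Minimum mean = 2.000, attained e.g. along the cycle 2 → 2 with weight 2 and length 1. So λ(A) = 2/1 = 2.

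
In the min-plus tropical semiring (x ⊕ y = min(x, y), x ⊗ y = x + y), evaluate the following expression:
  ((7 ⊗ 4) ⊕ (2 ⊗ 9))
((7 ⊗ 4) ⊕ (2 ⊗ 9)) = 11

Expand innermost to outermost. Recall ⊕ takes the minimum of its arguments and ⊗ takes their sum. Working out the expression ((7 ⊗ 4) ⊕ (2 ⊗ 9)) gives 11.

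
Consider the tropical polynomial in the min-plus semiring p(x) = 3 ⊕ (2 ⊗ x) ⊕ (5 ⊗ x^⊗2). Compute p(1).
p(1) = 3

A tropical monomial a ⊗ x^⊗i evaluates to a + i · x. Evaluating each term at x = 1:
  Term 0 contributes 3 + 0 · 1 = 3
  Term 1 contributes 2 + 1 · 1 = 3
  Term 2 contributes 5 + 2 · 1 = 7
p(1) = ⊕ of these = min[3, 3, 7] = 3.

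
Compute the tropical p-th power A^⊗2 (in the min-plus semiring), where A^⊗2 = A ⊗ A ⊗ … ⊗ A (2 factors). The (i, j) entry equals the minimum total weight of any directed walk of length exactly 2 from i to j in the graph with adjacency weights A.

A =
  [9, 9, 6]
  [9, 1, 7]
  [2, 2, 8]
A^⊗2 =
  [8, 8, 14]
  [9, 2, 8]
  [10, 3, 8]

Each entry (A^⊗2)_ij equals the minimum over all length-2 walks i = v_0 → v_1 → … → v_2 = j of Σ_t A[v_t][v_{t+1}]. For example, for (i, j) = (0, 2) we minimise over 3 possible intermediate vertex sequences; the minimum is 14, attained along the walk 0 → 2 → 2.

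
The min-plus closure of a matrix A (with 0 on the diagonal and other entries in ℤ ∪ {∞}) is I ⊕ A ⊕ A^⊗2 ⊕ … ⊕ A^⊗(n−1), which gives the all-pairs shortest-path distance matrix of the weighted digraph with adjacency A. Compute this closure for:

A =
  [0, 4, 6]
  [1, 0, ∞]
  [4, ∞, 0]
Closure =
  [0, 4, 6]
  [1, 0, 7]
  [4, 8, 0]

This is the Floyd-Warshall all-pairs shortest-path computation. For each intermediate vertex k = 0, 1, …, 2, update dist[i][j] ← min(dist[i][j], dist[i][k] + dist[k][j]). The final matrix gives, for each (i, j), the minimum total weight of any directed path from i to j (possibly empty when i = j).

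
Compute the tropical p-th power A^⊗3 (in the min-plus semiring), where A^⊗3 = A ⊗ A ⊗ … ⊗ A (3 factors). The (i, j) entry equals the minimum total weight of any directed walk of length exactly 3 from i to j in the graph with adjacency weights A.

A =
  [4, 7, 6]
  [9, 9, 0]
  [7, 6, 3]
A^⊗3 =
  [12, 13, 10]
  [10, 9, 6]
  [13, 12, 9]

Each entry (A^⊗3)_ij equals the minimum over all length-3 walks i = v_0 → v_1 → … → v_3 = j of Σ_t A[v_t][v_{t+1}]. For example, for (i, j) = (0, 2) we minimise over 9 possible intermediate vertex sequences; the minimum is 10, attained along the walk 0 → 1 → 2 → 2.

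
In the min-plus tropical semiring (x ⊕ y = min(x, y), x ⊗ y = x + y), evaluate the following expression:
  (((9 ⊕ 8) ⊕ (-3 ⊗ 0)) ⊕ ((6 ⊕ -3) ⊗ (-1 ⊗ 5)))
(((9 ⊕ 8) ⊕ (-3 ⊗ 0)) ⊕ ((6 ⊕ -3) ⊗ (-1 ⊗ 5))) = -3

Expand innermost to outermost. Recall ⊕ takes the minimum of its arguments and ⊗ takes their sum. Working out the expression (((9 ⊕ 8) ⊕ (-3 ⊗ 0)) ⊕ ((6 ⊕ -3) ⊗ (-1 ⊗ 5))) gives -3.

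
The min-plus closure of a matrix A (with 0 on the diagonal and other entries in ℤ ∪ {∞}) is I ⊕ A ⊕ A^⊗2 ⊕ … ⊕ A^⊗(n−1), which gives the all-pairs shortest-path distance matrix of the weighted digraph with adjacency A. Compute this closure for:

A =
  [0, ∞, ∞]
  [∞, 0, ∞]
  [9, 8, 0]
Closure =
  [0, ∞, ∞]
  [∞, 0, ∞]
  [9, 8, 0]

This is the Floyd-Warshall all-pairs shortest-path computation. For each intermediate vertex k = 0, 1, …, 2, update dist[i][j] ← min(dist[i][j], dist[i][k] + dist[k][j]). The final matrix gives, for each (i, j), the minimum total weight of any directed path from i to j (possibly empty when i = j).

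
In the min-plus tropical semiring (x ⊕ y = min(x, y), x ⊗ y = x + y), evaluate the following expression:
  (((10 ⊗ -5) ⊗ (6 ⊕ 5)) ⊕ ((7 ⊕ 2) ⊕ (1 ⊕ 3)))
(((10 ⊗ -5) ⊗ (6 ⊕ 5)) ⊕ ((7 ⊕ 2) ⊕ (1 ⊕ 3))) = 1

Expand innermost to outermost. Recall ⊕ takes the minimum of its arguments and ⊗ takes their sum. Working out the expression (((10 ⊗ -5) ⊗ (6 ⊕ 5)) ⊕ ((7 ⊕ 2) ⊕ (1 ⊕ 3))) gives 1.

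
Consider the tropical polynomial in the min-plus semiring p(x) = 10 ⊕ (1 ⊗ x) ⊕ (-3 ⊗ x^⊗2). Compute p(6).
p(6) = 7

A tropical monomial a ⊗ x^⊗i evaluates to a + i · x. Evaluating each term at x = 6:
  Term 0 contributes 10 + 0 · 6 = 10
  Term 1 contributes 1 + 1 · 6 = 7
  Term 2 contributes -3 + 2 · 6 = 9
p(6) = ⊕ of these = min[10, 7, 9] = 7.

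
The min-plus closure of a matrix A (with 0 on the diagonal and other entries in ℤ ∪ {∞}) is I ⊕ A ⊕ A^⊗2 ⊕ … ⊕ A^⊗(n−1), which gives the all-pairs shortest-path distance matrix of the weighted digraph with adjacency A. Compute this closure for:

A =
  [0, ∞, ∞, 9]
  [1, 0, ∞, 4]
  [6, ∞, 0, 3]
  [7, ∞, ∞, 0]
Closure =
  [0, ∞, ∞, 9]
  [1, 0, ∞, 4]
  [6, ∞, 0, 3]
  [7, ∞, ∞, 0]

This is the Floyd-Warshall all-pairs shortest-path computation. For each intermediate vertex k = 0, 1, …, 3, update dist[i][j] ← min(dist[i][j], dist[i][k] + dist[k][j]). The final matrix gives, for each (i, j), the minimum total weight of any directed path from i to j (possibly empty when i = j).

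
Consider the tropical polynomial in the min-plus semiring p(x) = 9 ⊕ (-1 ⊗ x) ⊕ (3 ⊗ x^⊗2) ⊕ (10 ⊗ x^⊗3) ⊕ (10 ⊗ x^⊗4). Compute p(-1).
p(-1) = -2

A tropical monomial a ⊗ x^⊗i evaluates to a + i · x. Evaluating each term at x = -1:
  Term 0 contributes 9 + 0 · -1 = 9
  Term 1 contributes -1 + 1 · -1 = -2
  Term 2 contributes 3 + 2 · -1 = 1
  Term 3 contributes 10 + 3 · -1 = 7
  Term 4 contributes 10 + 4 · -1 = 6
p(-1) = ⊕ of these = min[9, -2, 1, 7, 6] = -2.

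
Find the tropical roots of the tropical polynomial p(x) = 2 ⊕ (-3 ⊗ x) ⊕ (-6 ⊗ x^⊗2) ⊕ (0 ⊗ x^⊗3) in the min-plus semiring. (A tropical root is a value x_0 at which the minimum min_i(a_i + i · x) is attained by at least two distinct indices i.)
Roots: {-6, 3, 5}

Each tropical root is a break point of the lower envelope of the lines y = a_i + i · x (there are 4 lines, with slopes 0, 1, ..., 3). Only the lines that attain the minimum somewhere contribute to roots; other lines are dominated. Here the surviving (envelope) indices are i = 3, i = 2, i = 1, i = 0.
Intersections between consecutive envelope lines give the roots: for adjacent envelope indices i < j the intersection is x = (a_i − a_j) / (j − i). Reading off the sorted break points: {-6, 3, 5}.
Verification: at each break x_0, at least two indices attain the minimum of min_i(a_i + i · x_0).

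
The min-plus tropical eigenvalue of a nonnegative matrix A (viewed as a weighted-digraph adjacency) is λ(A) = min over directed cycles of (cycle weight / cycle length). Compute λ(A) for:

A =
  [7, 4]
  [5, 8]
λ(A) = 9/2

Enumerate directed cycles and compute their means (weight / length). Sample:
  cycle 0 → 0: weight = 7, length = 1, mean = 7/1 ≈ 7.000
  cycle 1 → 1: weight = 8, length = 1, mean = 8/1 ≈ 8.000
  cycle 0 → 1 → 0: weight = 9, length = 2, mean = 9/2 ≈ 4.500
  cycle 1 → 0 → 1: weight = 9, length = 2, mean = 9/2 ≈ 4.500
Minimum mean = 4.500, attained e.g. along the cycle 0 → 1 → 0 with weight 9 and length 2. So λ(A) = 9/2 = 9/2.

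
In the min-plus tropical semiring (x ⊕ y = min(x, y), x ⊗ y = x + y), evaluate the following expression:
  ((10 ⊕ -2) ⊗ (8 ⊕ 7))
((10 ⊕ -2) ⊗ (8 ⊕ 7)) = 5

Expand innermost to outermost. Recall ⊕ takes the minimum of its arguments and ⊗ takes their sum. Working out the expression ((10 ⊕ -2) ⊗ (8 ⊕ 7)) gives 5.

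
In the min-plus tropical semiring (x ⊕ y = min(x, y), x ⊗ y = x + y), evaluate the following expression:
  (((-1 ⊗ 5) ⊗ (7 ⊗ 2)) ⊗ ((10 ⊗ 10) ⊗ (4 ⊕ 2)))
(((-1 ⊗ 5) ⊗ (7 ⊗ 2)) ⊗ ((10 ⊗ 10) ⊗ (4 ⊕ 2))) = 35

Expand innermost to outermost. Recall ⊕ takes the minimum of its arguments and ⊗ takes their sum. Working out the expression (((-1 ⊗ 5) ⊗ (7 ⊗ 2)) ⊗ ((10 ⊗ 10) ⊗ (4 ⊕ 2))) gives 35.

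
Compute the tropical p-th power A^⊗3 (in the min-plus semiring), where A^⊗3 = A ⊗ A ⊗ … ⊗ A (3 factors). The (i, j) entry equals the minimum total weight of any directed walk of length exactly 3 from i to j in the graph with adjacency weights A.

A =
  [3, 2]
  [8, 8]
A^⊗3 =
  [9, 8]
  [14, 13]

Each entry (A^⊗3)_ij equals the minimum over all length-3 walks i = v_0 → v_1 → … → v_3 = j of Σ_t A[v_t][v_{t+1}]. For example, for (i, j) = (0, 1) we minimise over 4 possible intermediate vertex sequences; the minimum is 8, attained along the walk 0 → 0 → 0 → 1.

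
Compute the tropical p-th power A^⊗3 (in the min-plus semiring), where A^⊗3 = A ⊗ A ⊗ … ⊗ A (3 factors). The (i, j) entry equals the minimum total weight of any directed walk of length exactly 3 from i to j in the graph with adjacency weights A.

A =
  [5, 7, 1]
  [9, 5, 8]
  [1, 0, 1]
A^⊗3 =
  [3, 2, 3]
  [10, 9, 10]
  [3, 2, 3]

Each entry (A^⊗3)_ij equals the minimum over all length-3 walks i = v_0 → v_1 → … → v_3 = j of Σ_t A[v_t][v_{t+1}]. For example, for (i, j) = (0, 2) we minimise over 9 possible intermediate vertex sequences; the minimum is 3, attained along the walk 0 → 2 → 0 → 2.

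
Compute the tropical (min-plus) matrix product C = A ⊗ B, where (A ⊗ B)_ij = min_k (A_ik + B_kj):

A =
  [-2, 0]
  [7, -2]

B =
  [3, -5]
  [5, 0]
A ⊗ B =
  [1, -7]
  [3, -2]

Apply the min-plus product entry-by-entry:
  C[0][0] = min over k of (A[0][0] + B[0][0] = -2 + 3 = 1, A[0][1] + B[1][0] = 0 + 5 = 5) = 1 (attained at k = 0)
  C[0][1] = min over k of (A[0][0] + B[0][1] = -2 + -5 = -7, A[0][1] + B[1][1] = 0 + 0 = 0) = -7 (attained at k = 0)
  C[1][0] = min over k of (A[1][0] + B[0][0] = 7 + 3 = 10, A[1][1] + B[1][0] = -2 + 5 = 3) = 3 (attained at k = 1)
  C[1][1] = min over k of (A[1][0] + B[0][1] = 7 + -5 = 2, A[1][1] + B[1][1] = -2 + 0 = -2) = -2 (attained at k = 1)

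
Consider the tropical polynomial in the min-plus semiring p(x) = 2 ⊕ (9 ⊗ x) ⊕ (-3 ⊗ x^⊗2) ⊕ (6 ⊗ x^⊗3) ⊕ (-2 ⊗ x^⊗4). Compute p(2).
p(2) = 1

A tropical monomial a ⊗ x^⊗i evaluates to a + i · x. Evaluating each term at x = 2:
  Term 0 contributes 2 + 0 · 2 = 2
  Term 1 contributes 9 + 1 · 2 = 11
  Term 2 contributes -3 + 2 · 2 = 1
  Term 3 contributes 6 + 3 · 2 = 12
  Term 4 contributes -2 + 4 · 2 = 6
p(2) = ⊕ of these = min[2, 11, 1, 12, 6] = 1.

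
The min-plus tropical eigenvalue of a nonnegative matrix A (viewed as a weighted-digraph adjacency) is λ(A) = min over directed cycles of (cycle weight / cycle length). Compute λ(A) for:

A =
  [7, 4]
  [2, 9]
λ(A) = 3

Enumerate directed cycles and compute their means (weight / length). Sample:
  cycle 0 → 0: weight = 7, length = 1, mean = 7/1 ≈ 7.000
  cycle 1 → 1: weight = 9, length = 1, mean = 9/1 ≈ 9.000
  cycle 0 → 1 → 0: weight = 6, length = 2, mean = 6/2 ≈ 3.000
  cycle 1 → 0 → 1: weight = 6, length = 2, mean = 6/2 ≈ 3.000
Minimum mean = 3.000, attained e.g. along the cycle 0 → 1 → 0 with weight 6 and length 2. So λ(A) = 6/2 = 3.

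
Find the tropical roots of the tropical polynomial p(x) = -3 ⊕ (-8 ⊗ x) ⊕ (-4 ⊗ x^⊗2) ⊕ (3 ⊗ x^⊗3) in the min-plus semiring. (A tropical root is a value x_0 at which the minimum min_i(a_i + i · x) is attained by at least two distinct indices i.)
Roots: {-7, -4, 5}

Each tropical root is a break point of the lower envelope of the lines y = a_i + i · x (there are 4 lines, with slopes 0, 1, ..., 3). Only the lines that attain the minimum somewhere contribute to roots; other lines are dominated. Here the surviving (envelope) indices are i = 3, i = 2, i = 1, i = 0.
Intersections between consecutive envelope lines give the roots: for adjacent envelope indices i < j the intersection is x = (a_i − a_j) / (j − i). Reading off the sorted break points: {-7, -4, 5}.
Verification: at each break x_0, at least two indices attain the minimum of min_i(a_i + i · x_0).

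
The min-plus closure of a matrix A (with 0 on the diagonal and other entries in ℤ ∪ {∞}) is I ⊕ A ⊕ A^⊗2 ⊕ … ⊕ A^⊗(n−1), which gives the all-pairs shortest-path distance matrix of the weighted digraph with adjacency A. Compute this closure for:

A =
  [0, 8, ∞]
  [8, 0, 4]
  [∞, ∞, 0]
Closure =
  [0, 8, 12]
  [8, 0, 4]
  [∞, ∞, 0]

This is the Floyd-Warshall all-pairs shortest-path computation. For each intermediate vertex k = 0, 1, …, 2, update dist[i][j] ← min(dist[i][j], dist[i][k] + dist[k][j]). The final matrix gives, for each (i, j), the minimum total weight of any directed path from i to j (possibly empty when i = j).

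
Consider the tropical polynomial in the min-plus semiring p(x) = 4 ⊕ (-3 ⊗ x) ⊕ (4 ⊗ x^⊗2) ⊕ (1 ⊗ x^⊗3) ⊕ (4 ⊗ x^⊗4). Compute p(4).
p(4) = 1

A tropical monomial a ⊗ x^⊗i evaluates to a + i · x. Evaluating each term at x = 4:
  Term 0 contributes 4 + 0 · 4 = 4
  Term 1 contributes -3 + 1 · 4 = 1
  Term 2 contributes 4 + 2 · 4 = 12
  Term 3 contributes 1 + 3 · 4 = 13
  Term 4 contributes 4 + 4 · 4 = 20
p(4) = ⊕ of these = min[4, 1, 12, 13, 20] = 1.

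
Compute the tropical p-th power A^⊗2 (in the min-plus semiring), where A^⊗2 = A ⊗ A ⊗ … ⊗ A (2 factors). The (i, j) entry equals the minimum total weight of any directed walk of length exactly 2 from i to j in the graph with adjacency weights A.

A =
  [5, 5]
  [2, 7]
A^⊗2 =
  [7, 10]
  [7, 7]

Each entry (A^⊗2)_ij equals the minimum over all length-2 walks i = v_0 → v_1 → … → v_2 = j of Σ_t A[v_t][v_{t+1}]. For example, for (i, j) = (0, 1) we minimise over 2 possible intermediate vertex sequences; the minimum is 10, attained along the walk 0 → 0 → 1.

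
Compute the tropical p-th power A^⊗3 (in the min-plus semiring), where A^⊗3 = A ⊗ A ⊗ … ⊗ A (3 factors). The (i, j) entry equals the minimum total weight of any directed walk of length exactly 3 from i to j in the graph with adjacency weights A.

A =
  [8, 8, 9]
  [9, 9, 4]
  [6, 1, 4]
A^⊗3 =
  [18, 13, 14]
  [14, 9, 9]
  [11, 6, 9]

Each entry (A^⊗3)_ij equals the minimum over all length-3 walks i = v_0 → v_1 → … → v_3 = j of Σ_t A[v_t][v_{t+1}]. For example, for (i, j) = (0, 2) we minimise over 9 possible intermediate vertex sequences; the minimum is 14, attained along the walk 0 → 2 → 1 → 2.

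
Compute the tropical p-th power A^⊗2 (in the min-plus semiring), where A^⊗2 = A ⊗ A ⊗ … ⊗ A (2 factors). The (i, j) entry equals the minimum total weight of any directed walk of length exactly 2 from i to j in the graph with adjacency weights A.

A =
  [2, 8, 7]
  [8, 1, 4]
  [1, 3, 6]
A^⊗2 =
  [4, 9, 9]
  [5, 2, 5]
  [3, 4, 7]

Each entry (A^⊗2)_ij equals the minimum over all length-2 walks i = v_0 → v_1 → … → v_2 = j of Σ_t A[v_t][v_{t+1}]. For example, for (i, j) = (0, 2) we minimise over 3 possible intermediate vertex sequences; the minimum is 9, attained along the walk 0 → 0 → 2.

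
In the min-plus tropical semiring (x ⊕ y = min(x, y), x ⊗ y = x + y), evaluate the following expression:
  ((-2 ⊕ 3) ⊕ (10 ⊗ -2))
((-2 ⊕ 3) ⊕ (10 ⊗ -2)) = -2

Expand innermost to outermost. Recall ⊕ takes the minimum of its arguments and ⊗ takes their sum. Working out the expression ((-2 ⊕ 3) ⊕ (10 ⊗ -2)) gives -2.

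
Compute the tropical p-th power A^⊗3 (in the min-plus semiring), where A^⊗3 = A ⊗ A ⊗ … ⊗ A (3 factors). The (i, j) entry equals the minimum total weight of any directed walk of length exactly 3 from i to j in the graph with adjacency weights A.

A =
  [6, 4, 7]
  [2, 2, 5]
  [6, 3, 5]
A^⊗3 =
  [8, 8, 11]
  [6, 6, 9]
  [7, 7, 10]

Each entry (A^⊗3)_ij equals the minimum over all length-3 walks i = v_0 → v_1 → … → v_3 = j of Σ_t A[v_t][v_{t+1}]. For example, for (i, j) = (0, 2) we minimise over 9 possible intermediate vertex sequences; the minimum is 11, attained along the walk 0 → 1 → 1 → 2.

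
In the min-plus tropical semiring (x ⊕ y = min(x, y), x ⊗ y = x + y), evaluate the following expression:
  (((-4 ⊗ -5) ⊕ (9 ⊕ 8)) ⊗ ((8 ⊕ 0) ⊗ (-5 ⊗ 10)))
(((-4 ⊗ -5) ⊕ (9 ⊕ 8)) ⊗ ((8 ⊕ 0) ⊗ (-5 ⊗ 10))) = -4

Expand innermost to outermost. Recall ⊕ takes the minimum of its arguments and ⊗ takes their sum. Working out the expression (((-4 ⊗ -5) ⊕ (9 ⊕ 8)) ⊗ ((8 ⊕ 0) ⊗ (-5 ⊗ 10))) gives -4.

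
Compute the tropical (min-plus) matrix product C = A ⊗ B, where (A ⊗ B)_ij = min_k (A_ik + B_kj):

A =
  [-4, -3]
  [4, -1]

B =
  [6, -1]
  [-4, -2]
A ⊗ B =
  [-7, -5]
  [-5, -3]

Apply the min-plus product entry-by-entry:
  C[0][0] = min over k of (A[0][0] + B[0][0] = -4 + 6 = 2, A[0][1] + B[1][0] = -3 + -4 = -7) = -7 (attained at k = 1)
  C[0][1] = min over k of (A[0][0] + B[0][1] = -4 + -1 = -5, A[0][1] + B[1][1] = -3 + -2 = -5) = -5 (attained at k = 0)
  C[1][0] = min over k of (A[1][0] + B[0][0] = 4 + 6 = 10, A[1][1] + B[1][0] = -1 + -4 = -5) = -5 (attained at k = 1)
  C[1][1] = min over k of (A[1][0] + B[0][1] = 4 + -1 = 3, A[1][1] + B[1][1] = -1 + -2 = -3) = -3 (attained at k = 1)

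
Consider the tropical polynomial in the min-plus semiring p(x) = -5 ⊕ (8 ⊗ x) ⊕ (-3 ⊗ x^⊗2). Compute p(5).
p(5) = -5

A tropical monomial a ⊗ x^⊗i evaluates to a + i · x. Evaluating each term at x = 5:
  Term 0 contributes -5 + 0 · 5 = -5
  Term 1 contributes 8 + 1 · 5 = 13
  Term 2 contributes -3 + 2 · 5 = 7
p(5) = ⊕ of these = min[-5, 13, 7] = -5.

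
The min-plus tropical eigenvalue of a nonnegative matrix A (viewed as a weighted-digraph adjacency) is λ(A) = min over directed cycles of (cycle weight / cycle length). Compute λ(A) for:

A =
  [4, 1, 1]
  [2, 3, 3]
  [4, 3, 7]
λ(A) = 3/2

Enumerate directed cycles and compute their means (weight / length). Sample:
  cycle 0 → 0: weight = 4, length = 1, mean = 4/1 ≈ 4.000
  cycle 1 → 1: weight = 3, length = 1, mean = 3/1 ≈ 3.000
  cycle 2 → 2: weight = 7, length = 1, mean = 7/1 ≈ 7.000
  cycle 0 → 1 → 0: weight = 3, length = 2, mean = 3/2 ≈ 1.500
  cycle 0 → 2 → 0: weight = 5, length = 2, mean = 5/2 ≈ 2.500
  cycle 1 → 0 → 1: weight = 3, length = 2, mean = 3/2 ≈ 1.500
Minimum mean = 1.500, attained e.g. along the cycle 0 → 1 → 0 with weight 3 and length 2. So λ(A) = 3/2 = 3/2.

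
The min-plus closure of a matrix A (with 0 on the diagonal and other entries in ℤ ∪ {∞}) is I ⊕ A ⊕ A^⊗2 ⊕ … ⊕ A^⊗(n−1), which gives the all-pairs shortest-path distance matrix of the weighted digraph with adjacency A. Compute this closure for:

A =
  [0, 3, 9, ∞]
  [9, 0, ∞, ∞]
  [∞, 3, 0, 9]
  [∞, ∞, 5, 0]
Closure =
  [0, 3, 9, 18]
  [9, 0, 18, 27]
  [12, 3, 0, 9]
  [17, 8, 5, 0]

This is the Floyd-Warshall all-pairs shortest-path computation. For each intermediate vertex k = 0, 1, …, 3, update dist[i][j] ← min(dist[i][j], dist[i][k] + dist[k][j]). The final matrix gives, for each (i, j), the minimum total weight of any directed path from i to j (possibly empty when i = j).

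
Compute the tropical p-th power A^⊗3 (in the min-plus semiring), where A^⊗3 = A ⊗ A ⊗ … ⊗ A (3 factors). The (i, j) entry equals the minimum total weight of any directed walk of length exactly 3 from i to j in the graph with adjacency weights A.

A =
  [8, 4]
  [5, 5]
A^⊗3 =
  [14, 13]
  [14, 14]

Each entry (A^⊗3)_ij equals the minimum over all length-3 walks i = v_0 → v_1 → … → v_3 = j of Σ_t A[v_t][v_{t+1}]. For example, for (i, j) = (0, 1) we minimise over 4 possible intermediate vertex sequences; the minimum is 13, attained along the walk 0 → 1 → 0 → 1.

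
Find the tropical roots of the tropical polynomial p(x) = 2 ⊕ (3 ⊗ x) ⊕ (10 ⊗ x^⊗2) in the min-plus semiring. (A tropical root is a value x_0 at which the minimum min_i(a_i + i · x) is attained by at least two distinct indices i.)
Roots: {-7, -1}

Each tropical root is a break point of the lower envelope of the lines y = a_i + i · x (there are 3 lines, with slopes 0, 1, ..., 2). Only the lines that attain the minimum somewhere contribute to roots; other lines are dominated. Here the surviving (envelope) indices are i = 2, i = 1, i = 0.
Intersections between consecutive envelope lines give the roots: for adjacent envelope indices i < j the intersection is x = (a_i − a_j) / (j − i). Reading off the sorted break points: {-7, -1}.
Verification: at each break x_0, at least two indices attain the minimum of min_i(a_i + i · x_0).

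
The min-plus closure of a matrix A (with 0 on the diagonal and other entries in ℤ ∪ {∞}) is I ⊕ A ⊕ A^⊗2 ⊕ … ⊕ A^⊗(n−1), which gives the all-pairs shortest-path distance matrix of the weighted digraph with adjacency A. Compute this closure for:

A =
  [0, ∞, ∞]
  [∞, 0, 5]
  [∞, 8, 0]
Closure =
  [0, ∞, ∞]
  [∞, 0, 5]
  [∞, 8, 0]

This is the Floyd-Warshall all-pairs shortest-path computation. For each intermediate vertex k = 0, 1, …, 2, update dist[i][j] ← min(dist[i][j], dist[i][k] + dist[k][j]). The final matrix gives, for each (i, j), the minimum total weight of any directed path from i to j (possibly empty when i = j).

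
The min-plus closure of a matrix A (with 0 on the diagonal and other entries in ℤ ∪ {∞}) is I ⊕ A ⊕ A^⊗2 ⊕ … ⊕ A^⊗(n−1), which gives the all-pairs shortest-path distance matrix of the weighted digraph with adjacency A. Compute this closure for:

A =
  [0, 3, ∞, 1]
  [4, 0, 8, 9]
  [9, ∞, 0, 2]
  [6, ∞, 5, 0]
Closure =
  [0, 3, 6, 1]
  [4, 0, 8, 5]
  [8, 11, 0, 2]
  [6, 9, 5, 0]

This is the Floyd-Warshall all-pairs shortest-path computation. For each intermediate vertex k = 0, 1, …, 3, update dist[i][j] ← min(dist[i][j], dist[i][k] + dist[k][j]). The final matrix gives, for each (i, j), the minimum total weight of any directed path from i to j (possibly empty when i = j).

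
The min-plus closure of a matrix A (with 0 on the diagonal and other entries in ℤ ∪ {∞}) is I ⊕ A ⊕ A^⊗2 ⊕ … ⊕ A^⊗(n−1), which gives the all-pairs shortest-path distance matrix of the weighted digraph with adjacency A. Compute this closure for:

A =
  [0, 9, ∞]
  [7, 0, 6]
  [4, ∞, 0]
Closure =
  [0, 9, 15]
  [7, 0, 6]
  [4, 13, 0]

This is the Floyd-Warshall all-pairs shortest-path computation. For each intermediate vertex k = 0, 1, …, 2, update dist[i][j] ← min(dist[i][j], dist[i][k] + dist[k][j]). The final matrix gives, for each (i, j), the minimum total weight of any directed path from i to j (possibly empty when i = j).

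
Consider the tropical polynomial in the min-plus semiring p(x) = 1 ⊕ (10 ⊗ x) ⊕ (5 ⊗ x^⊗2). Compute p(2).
p(2) = 1

A tropical monomial a ⊗ x^⊗i evaluates to a + i · x. Evaluating each term at x = 2:
  Term 0 contributes 1 + 0 · 2 = 1
  Term 1 contributes 10 + 1 · 2 = 12
  Term 2 contributes 5 + 2 · 2 = 9
p(2) = ⊕ of these = min[1, 12, 9] = 1.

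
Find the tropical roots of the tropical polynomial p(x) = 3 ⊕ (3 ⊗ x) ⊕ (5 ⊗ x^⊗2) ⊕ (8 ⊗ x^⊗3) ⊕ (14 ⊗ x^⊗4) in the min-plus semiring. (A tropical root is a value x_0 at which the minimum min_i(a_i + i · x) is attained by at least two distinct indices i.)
Roots: {-6, -3, -2, 0}

Each tropical root is a break point of the lower envelope of the lines y = a_i + i · x (there are 5 lines, with slopes 0, 1, ..., 4). Only the lines that attain the minimum somewhere contribute to roots; other lines are dominated. Here the surviving (envelope) indices are i = 4, i = 3, i = 2, i = 1, i = 0.
Intersections between consecutive envelope lines give the roots: for adjacent envelope indices i < j the intersection is x = (a_i − a_j) / (j − i). Reading off the sorted break points: {-6, -3, -2, 0}.
Verification: at each break x_0, at least two indices attain the minimum of min_i(a_i + i · x_0).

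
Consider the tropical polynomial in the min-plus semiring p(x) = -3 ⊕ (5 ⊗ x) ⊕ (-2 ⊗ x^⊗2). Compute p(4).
p(4) = -3

A tropical monomial a ⊗ x^⊗i evaluates to a + i · x. Evaluating each term at x = 4:
  Term 0 contributes -3 + 0 · 4 = -3
  Term 1 contributes 5 + 1 · 4 = 9
  Term 2 contributes -2 + 2 · 4 = 6
p(4) = ⊕ of these = min[-3, 9, 6] = -3.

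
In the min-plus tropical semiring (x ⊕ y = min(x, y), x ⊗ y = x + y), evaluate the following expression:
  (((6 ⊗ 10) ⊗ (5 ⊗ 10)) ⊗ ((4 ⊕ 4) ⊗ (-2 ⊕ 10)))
(((6 ⊗ 10) ⊗ (5 ⊗ 10)) ⊗ ((4 ⊕ 4) ⊗ (-2 ⊕ 10))) = 33

Expand innermost to outermost. Recall ⊕ takes the minimum of its arguments and ⊗ takes their sum. Working out the expression (((6 ⊗ 10) ⊗ (5 ⊗ 10)) ⊗ ((4 ⊕ 4) ⊗ (-2 ⊕ 10))) gives 33.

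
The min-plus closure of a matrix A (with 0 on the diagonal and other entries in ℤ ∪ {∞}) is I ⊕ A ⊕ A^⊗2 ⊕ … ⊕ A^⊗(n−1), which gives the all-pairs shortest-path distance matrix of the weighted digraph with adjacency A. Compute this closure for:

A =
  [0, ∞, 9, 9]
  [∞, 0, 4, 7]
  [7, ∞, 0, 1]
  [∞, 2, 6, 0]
Closure =
  [0, 11, 9, 9]
  [11, 0, 4, 5]
  [7, 3, 0, 1]
  [13, 2, 6, 0]

This is the Floyd-Warshall all-pairs shortest-path computation. For each intermediate vertex k = 0, 1, …, 3, update dist[i][j] ← min(dist[i][j], dist[i][k] + dist[k][j]). The final matrix gives, for each (i, j), the minimum total weight of any directed path from i to j (possibly empty when i = j).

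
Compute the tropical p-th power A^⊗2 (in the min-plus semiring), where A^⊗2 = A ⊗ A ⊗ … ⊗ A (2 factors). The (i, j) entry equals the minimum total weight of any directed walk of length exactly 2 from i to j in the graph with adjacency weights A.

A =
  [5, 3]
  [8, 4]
A^⊗2 =
  [10, 7]
  [12, 8]

Each entry (A^⊗2)_ij equals the minimum over all length-2 walks i = v_0 → v_1 → … → v_2 = j of Σ_t A[v_t][v_{t+1}]. For example, for (i, j) = (0, 1) we minimise over 2 possible intermediate vertex sequences; the minimum is 7, attained along the walk 0 → 1 → 1.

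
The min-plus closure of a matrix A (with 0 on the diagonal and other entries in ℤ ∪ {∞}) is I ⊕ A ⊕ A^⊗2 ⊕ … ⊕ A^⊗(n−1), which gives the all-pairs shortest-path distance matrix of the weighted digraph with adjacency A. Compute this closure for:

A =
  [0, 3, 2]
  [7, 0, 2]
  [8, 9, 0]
Closure =
  [0, 3, 2]
  [7, 0, 2]
  [8, 9, 0]

This is the Floyd-Warshall all-pairs shortest-path computation. For each intermediate vertex k = 0, 1, …, 2, update dist[i][j] ← min(dist[i][j], dist[i][k] + dist[k][j]). The final matrix gives, for each (i, j), the minimum total weight of any directed path from i to j (possibly empty when i = j).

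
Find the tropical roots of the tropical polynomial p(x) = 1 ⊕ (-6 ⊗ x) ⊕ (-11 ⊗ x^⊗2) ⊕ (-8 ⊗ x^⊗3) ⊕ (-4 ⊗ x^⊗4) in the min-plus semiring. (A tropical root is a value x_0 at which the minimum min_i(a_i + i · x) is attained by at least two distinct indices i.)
Roots: {-4, -3, 5, 7}

Each tropical root is a break point of the lower envelope of the lines y = a_i + i · x (there are 5 lines, with slopes 0, 1, ..., 4). Only the lines that attain the minimum somewhere contribute to roots; other lines are dominated. Here the surviving (envelope) indices are i = 4, i = 3, i = 2, i = 1, i = 0.
Intersections between consecutive envelope lines give the roots: for adjacent envelope indices i < j the intersection is x = (a_i − a_j) / (j − i). Reading off the sorted break points: {-4, -3, 5, 7}.
Verification: at each break x_0, at least two indices attain the minimum of min_i(a_i + i · x_0).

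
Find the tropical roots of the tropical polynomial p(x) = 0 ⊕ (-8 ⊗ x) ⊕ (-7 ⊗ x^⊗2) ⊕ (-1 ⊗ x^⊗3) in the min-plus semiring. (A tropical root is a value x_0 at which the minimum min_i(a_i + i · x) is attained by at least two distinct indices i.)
Roots: {-6, -1, 8}

Each tropical root is a break point of the lower envelope of the lines y = a_i + i · x (there are 4 lines, with slopes 0, 1, ..., 3). Only the lines that attain the minimum somewhere contribute to roots; other lines are dominated. Here the surviving (envelope) indices are i = 3, i = 2, i = 1, i = 0.
Intersections between consecutive envelope lines give the roots: for adjacent envelope indices i < j the intersection is x = (a_i − a_j) / (j − i). Reading off the sorted break points: {-6, -1, 8}.
Verification: at each break x_0, at least two indices attain the minimum of min_i(a_i + i · x_0).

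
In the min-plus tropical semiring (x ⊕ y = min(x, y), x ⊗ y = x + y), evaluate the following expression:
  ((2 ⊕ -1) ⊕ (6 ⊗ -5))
((2 ⊕ -1) ⊕ (6 ⊗ -5)) = -1

Expand innermost to outermost. Recall ⊕ takes the minimum of its arguments and ⊗ takes their sum. Working out the expression ((2 ⊕ -1) ⊕ (6 ⊗ -5)) gives -1.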